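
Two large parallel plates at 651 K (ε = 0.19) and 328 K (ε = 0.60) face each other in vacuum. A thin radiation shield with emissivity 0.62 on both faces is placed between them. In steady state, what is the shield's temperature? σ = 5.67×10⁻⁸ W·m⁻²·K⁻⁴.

T_s ≈ 492 K

In steady state the net flux on the hot side equals that on the cold side.
σ(T₁⁴−T_s⁴)/D₁ = σ(T_s⁴−T₂⁴)/D₂, with D₁ = 1/ε₁+1/ε_s−1 = 5.876, D₂ = 1/ε_s+1/ε₂−1 = 2.280.
Solve for T_s⁴: T_s⁴ = (D₂·T₁⁴ + D₁·T₂⁴)/(D₁+D₂) = 5.854×10¹⁰ K⁴.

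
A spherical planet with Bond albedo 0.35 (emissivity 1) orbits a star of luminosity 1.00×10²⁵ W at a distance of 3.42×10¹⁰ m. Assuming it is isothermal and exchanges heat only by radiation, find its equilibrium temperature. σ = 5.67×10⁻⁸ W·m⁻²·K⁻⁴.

T ≈ 210 K

First find the stellar flux at distance d: S = L/(4πd²) = 1.00×10²⁵/(4π·(3.42×10¹⁰)²) = 680.4 W/m².
For an isothermal sphere, absorbed (1−a)S·πr² = emitted σ·4πr²·T⁴, so T⁴ = (1−a)S/(4σ).
T⁴ = 0.650·680.4/(4·5.67×10⁻⁸) = 1.950×10⁹ K⁴.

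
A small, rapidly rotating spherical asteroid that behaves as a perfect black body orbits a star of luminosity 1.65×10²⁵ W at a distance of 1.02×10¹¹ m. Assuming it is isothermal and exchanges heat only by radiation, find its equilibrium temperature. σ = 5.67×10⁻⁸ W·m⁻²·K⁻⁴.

T ≈ 154 K

First find the stellar flux at distance d: S = L/(4πd²) = 1.65×10²⁵/(4π·(1.02×10¹¹)²) = 126.2 W/m².
For an isothermal sphere, absorbed (1−a)S·πr² = emitted σ·4πr²·T⁴, so T⁴ = (1−a)S/(4σ).
T⁴ = 1.00·126.2/(4·5.67×10⁻⁸) = 5.565×10⁸ K⁴.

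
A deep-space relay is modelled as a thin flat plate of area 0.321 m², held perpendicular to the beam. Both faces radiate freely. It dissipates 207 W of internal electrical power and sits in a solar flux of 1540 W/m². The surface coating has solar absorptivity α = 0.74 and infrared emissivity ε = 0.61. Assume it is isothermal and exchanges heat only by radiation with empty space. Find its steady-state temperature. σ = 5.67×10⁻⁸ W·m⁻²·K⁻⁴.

At steady state, absorbed solar power + internal power = radiated power.
Absorbed: α·S·A_cross = 0.74·1540·0.3210 = 365.8 W (cross-section A).
Total input = 365.8 + 207 = 572.8 W.
Radiated: εσ·A_surf·T⁴ with A_surf = 2A = 0.6420 m².
T⁴ = 572.8/(0.61·5.67×10⁻⁸·0.6420) = 2.580×10¹⁰ K⁴.

T ≈ 401 K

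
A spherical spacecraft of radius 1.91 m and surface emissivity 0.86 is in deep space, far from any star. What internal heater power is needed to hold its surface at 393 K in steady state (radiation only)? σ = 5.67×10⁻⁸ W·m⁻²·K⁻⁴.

P ≈ 53300 W

P = εσ·4πr²·T⁴.
4πr² = 45.84 m²; T⁴ = 2.385×10¹⁰ K⁴.
P = 0.86·5.67×10⁻⁸·45.84·2.385×10¹⁰.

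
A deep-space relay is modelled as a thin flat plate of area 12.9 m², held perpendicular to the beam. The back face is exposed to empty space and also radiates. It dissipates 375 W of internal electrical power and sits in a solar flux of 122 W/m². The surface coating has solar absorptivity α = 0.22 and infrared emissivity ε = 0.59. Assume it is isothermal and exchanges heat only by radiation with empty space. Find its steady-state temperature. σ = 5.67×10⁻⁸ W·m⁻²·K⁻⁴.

T ≈ 170 K

At steady state, absorbed solar power + internal power = radiated power.
Absorbed: α·S·A_cross = 0.22·122·12.90 = 346.2 W (cross-section A).
Total input = 346.2 + 375 = 721.2 W.
Radiated: εσ·A_surf·T⁴ with A_surf = 2A = 25.80 m².
T⁴ = 721.2/(0.59·5.67×10⁻⁸·25.80) = 8.356×10⁸ K⁴.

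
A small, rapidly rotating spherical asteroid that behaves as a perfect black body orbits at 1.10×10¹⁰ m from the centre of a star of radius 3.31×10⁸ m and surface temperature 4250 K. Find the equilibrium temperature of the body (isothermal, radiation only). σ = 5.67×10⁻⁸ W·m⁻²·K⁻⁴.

T ≈ 521 K

The star's surface emits σT_*⁴; at distance d the flux is S = σT_*⁴(R_*/d)².
S = 5.67×10⁻⁸·(4250)⁴·(3.31×10⁸/1.10×10¹⁰)² = 16750 W/m².
For an isothermal sphere T⁴ = (1−a)S/(4σ) = 7.385×10¹⁰ K⁴.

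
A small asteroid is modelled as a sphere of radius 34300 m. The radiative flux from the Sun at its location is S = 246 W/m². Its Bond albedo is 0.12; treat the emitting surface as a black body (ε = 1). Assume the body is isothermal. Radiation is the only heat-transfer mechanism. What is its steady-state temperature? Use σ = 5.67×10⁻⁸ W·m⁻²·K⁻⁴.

At equilibrium, absorbed power = emitted power.
Absorbing cross-section = πr² = 3.696×10⁹ m²; emitting surface = 4πr² = 1.478×10¹⁰ m² (ratio 4).
(1−a)S·A_cross = εσ·A_surf·T⁴  ⇒  T⁴ = (1−a)S/(4σ).
T⁴ = 0.880·246/(4·5.67×10⁻⁸) = 9.545×10⁸ K⁴.
T = (9.545×10⁸)^(1/4).

T ≈ 176 K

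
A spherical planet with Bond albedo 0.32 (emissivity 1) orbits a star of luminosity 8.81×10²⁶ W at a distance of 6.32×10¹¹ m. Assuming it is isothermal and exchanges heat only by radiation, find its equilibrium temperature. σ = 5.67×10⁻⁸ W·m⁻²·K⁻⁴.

T ≈ 151 K

First find the stellar flux at distance d: S = L/(4πd²) = 8.81×10²⁶/(4π·(6.32×10¹¹)²) = 175.5 W/m².
For an isothermal sphere, absorbed (1−a)S·πr² = emitted σ·4πr²·T⁴, so T⁴ = (1−a)S/(4σ).
T⁴ = 0.680·175.5/(4·5.67×10⁻⁸) = 5.263×10⁸ K⁴.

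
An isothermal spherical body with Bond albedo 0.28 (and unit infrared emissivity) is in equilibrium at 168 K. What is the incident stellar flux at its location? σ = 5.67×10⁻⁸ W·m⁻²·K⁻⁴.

S ≈ 251 W/m²

(1−a)S·πr² = σ·4πr²·T⁴ ⇒ S = 4σT⁴/(1−a).
S = 4·5.67×10⁻⁸·7.966×10⁸/0.720.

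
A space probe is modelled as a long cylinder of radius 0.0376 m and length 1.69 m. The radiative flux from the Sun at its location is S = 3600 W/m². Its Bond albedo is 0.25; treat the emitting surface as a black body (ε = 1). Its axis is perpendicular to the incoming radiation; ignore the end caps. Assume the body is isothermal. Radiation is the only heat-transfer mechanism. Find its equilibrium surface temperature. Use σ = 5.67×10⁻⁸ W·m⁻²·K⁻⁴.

T ≈ 351 K

At equilibrium, absorbed power = emitted power.
Absorbing cross-section = 2rL = 0.1271 m²; emitting surface = 2πrL = 0.3993 m² (ratio π).
(1−a)S·A_cross = εσ·A_surf·T⁴  ⇒  T⁴ = (1−a)S/(πσ).
T⁴ = 0.750·3600/(π·5.67×10⁻⁸) = 1.516×10¹⁰ K⁴.
T = (1.516×10¹⁰)^(1/4).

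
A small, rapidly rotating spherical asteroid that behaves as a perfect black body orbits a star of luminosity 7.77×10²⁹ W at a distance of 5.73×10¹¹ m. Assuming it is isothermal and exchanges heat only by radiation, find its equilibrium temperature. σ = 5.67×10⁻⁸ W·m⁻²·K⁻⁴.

T ≈ 955 K

First find the stellar flux at distance d: S = L/(4πd²) = 7.77×10²⁹/(4π·(5.73×10¹¹)²) = 1.883×10⁵ W/m².
For an isothermal sphere, absorbed (1−a)S·πr² = emitted σ·4πr²·T⁴, so T⁴ = (1−a)S/(4σ).
T⁴ = 1.00·1.883×10⁵/(4·5.67×10⁻⁸) = 8.303×10¹¹ K⁴.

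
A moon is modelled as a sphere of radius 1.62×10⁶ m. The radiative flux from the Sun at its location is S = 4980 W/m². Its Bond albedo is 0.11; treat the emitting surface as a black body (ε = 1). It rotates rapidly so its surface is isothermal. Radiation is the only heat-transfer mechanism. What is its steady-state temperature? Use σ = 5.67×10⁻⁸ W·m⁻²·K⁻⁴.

T ≈ 374 K

At equilibrium, absorbed power = emitted power.
Absorbing cross-section = πr² = 8.245×10¹² m²; emitting surface = 4πr² = 3.298×10¹³ m² (ratio 4).
(1−a)S·A_cross = εσ·A_surf·T⁴  ⇒  T⁴ = (1−a)S/(4σ).
T⁴ = 0.890·4980/(4·5.67×10⁻⁸) = 1.954×10¹⁰ K⁴.
T = (1.954×10¹⁰)^(1/4).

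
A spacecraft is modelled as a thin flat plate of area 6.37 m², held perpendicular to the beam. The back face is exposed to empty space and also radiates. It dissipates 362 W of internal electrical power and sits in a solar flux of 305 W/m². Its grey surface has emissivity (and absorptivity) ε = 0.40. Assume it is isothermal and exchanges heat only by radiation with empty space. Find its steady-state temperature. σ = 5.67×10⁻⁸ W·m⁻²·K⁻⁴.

T ≈ 251 K

At steady state, absorbed solar power + internal power = radiated power.
Absorbed: α·S·A_cross = 0.40·305·6.370 = 777.1 W (cross-section A).
Total input = 777.1 + 362 = 1139 W.
Radiated: εσ·A_surf·T⁴ with A_surf = 2A = 12.74 m².
T⁴ = 1139/(0.40·5.67×10⁻⁸·12.74) = 3.942×10⁹ K⁴.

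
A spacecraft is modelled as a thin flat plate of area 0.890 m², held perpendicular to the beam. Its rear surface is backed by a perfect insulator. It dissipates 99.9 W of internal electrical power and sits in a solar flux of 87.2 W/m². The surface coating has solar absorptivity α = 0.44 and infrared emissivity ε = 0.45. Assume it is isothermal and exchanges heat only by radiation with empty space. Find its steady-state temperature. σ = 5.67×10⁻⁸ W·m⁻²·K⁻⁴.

At steady state, absorbed solar power + internal power = radiated power.
Absorbed: α·S·A_cross = 0.44·87.2·0.8900 = 34.15 W (cross-section A).
Total input = 34.15 + 99.9 = 134.0 W.
Radiated: εσ·A_surf·T⁴ with A_surf = A = 0.8900 m².
T⁴ = 134.0/(0.45·5.67×10⁻⁸·0.8900) = 5.903×10⁹ K⁴.

T ≈ 277 K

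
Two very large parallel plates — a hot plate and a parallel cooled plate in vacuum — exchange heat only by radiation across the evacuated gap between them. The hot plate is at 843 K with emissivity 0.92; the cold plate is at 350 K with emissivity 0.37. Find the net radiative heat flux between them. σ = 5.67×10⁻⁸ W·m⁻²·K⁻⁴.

For two infinite grey parallel plates, q = σ(T₁⁴ − T₂⁴)/(1/ε₁ + 1/ε₂ − 1).
T₁⁴ − T₂⁴ = 5.050×10¹¹ − 1.501×10¹⁰ = 4.900×10¹¹ K⁴.
1/ε₁ + 1/ε₂ − 1 = 1.087 + 2.703 − 1 = 2.790.
q = 5.67×10⁻⁸ × 4.900×10¹¹ / 2.790.

q ≈ 9960 W/m²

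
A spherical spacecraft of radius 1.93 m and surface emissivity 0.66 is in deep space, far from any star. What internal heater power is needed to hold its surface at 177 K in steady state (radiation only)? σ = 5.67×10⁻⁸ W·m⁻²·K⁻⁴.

P ≈ 1720 W

P = εσ·4πr²·T⁴.
4πr² = 46.81 m²; T⁴ = 9.815×10⁸ K⁴.
P = 0.66·5.67×10⁻⁸·46.81·9.815×10⁸.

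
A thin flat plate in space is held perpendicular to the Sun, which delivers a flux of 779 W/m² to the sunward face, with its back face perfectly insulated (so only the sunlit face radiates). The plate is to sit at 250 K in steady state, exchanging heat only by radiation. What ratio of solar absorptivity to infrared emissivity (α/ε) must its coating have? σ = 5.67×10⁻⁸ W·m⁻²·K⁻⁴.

α/ε ≈ 0.284

Balance: αS·A = εσ·1A·T⁴ ⇒ α/ε = σT⁴/S.
α/ε = 5.67×10⁻⁸·(250)⁴/779 = 5.67×10⁻⁸·3.906×10⁹/779.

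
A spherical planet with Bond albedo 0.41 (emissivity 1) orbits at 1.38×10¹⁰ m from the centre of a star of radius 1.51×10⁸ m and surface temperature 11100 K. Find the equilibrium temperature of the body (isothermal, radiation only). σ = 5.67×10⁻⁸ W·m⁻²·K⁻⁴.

T ≈ 720 K

The star's surface emits σT_*⁴; at distance d the flux is S = σT_*⁴(R_*/d)².
S = 5.67×10⁻⁸·(11100)⁴·(1.51×10⁸/1.38×10¹⁰)² = 1.031×10⁵ W/m².
For an isothermal sphere T⁴ = (1−a)S/(4σ) = 2.681×10¹¹ K⁴.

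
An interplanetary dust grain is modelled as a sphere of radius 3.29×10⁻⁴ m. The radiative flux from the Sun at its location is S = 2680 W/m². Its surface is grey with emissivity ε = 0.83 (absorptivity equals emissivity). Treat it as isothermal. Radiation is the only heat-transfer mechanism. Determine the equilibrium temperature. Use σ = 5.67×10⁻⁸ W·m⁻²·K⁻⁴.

T ≈ 330 K

At equilibrium, absorbed power = emitted power.
Absorbing cross-section = πr² = 3.400×10⁻⁷ m²; emitting surface = 4πr² = 1.360×10⁻⁶ m² (ratio 4).
εS·A_cross = εσ·A_surf·T⁴  ⇒  T⁴ = S/(4σ)   (ε cancels).
T⁴ = 2680/(4·5.67×10⁻⁸) = 1.182×10¹⁰ K⁴.
T = (1.182×10¹⁰)^(1/4).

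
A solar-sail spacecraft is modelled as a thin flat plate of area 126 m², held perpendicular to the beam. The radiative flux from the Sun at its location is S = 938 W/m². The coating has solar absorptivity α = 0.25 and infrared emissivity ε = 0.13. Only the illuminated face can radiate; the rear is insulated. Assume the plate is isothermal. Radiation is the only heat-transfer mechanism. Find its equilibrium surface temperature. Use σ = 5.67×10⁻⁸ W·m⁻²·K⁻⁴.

T ≈ 422 K

At equilibrium, absorbed power = emitted power.
Absorbing cross-section = A = 126.0 m²; emitting surface = A = 126.0 m² (ratio 1).
αS·A_cross = εσ·A_surf·T⁴  ⇒  T⁴ = αS/(ε·1σ).
T⁴ = 0.250·938/(0.13·1·5.67×10⁻⁸) = 3.181×10¹⁰ K⁴.
T = (3.181×10¹⁰)^(1/4).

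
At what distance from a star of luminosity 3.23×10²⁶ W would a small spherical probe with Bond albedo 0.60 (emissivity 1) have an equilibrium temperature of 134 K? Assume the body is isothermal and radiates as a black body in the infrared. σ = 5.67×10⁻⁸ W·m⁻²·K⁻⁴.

For an isothermal black-emitting sphere, (1−a)S·πr² = σ·4πr²·T⁴ ⇒ S = 4σT⁴/(1−a).
S = 4·5.67×10⁻⁸·(134)⁴/0.400 = 182.8 W/m².
Flux falls as S = L/(4πd²), so d = √(L/(4πS)) = √(3.23×10²⁶/(4π·182.8)).

d ≈ 3.75×10¹¹ m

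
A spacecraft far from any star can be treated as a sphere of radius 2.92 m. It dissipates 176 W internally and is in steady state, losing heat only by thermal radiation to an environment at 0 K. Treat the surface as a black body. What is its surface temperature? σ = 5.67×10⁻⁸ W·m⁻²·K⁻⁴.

Steady state: internal power = radiated power, P = εσA T⁴.
Radiating area A = 4πr² = 107.1 m².
T⁴ = P/(εσA) = 176/(1.0·5.67×10⁻⁸·107.1) = 2.897×10⁷ K⁴.
T = (2.897×10⁷)^(1/4).

T ≈ 73.4 K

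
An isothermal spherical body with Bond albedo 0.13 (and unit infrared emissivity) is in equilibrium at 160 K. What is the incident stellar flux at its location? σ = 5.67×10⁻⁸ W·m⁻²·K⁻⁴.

(1−a)S·πr² = σ·4πr²·T⁴ ⇒ S = 4σT⁴/(1−a).
S = 4·5.67×10⁻⁸·6.554×10⁸/0.870.

S ≈ 171 W/m²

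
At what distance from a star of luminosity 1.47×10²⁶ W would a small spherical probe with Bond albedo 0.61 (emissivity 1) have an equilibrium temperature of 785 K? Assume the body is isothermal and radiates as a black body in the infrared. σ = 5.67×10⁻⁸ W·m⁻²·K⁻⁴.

d ≈ 7.28×10⁹ m

For an isothermal black-emitting sphere, (1−a)S·πr² = σ·4πr²·T⁴ ⇒ S = 4σT⁴/(1−a).
S = 4·5.67×10⁻⁸·(785)⁴/0.390 = 2.208×10⁵ W/m².
Flux falls as S = L/(4πd²), so d = √(L/(4πS)) = √(1.47×10²⁶/(4π·2.208×10⁵)).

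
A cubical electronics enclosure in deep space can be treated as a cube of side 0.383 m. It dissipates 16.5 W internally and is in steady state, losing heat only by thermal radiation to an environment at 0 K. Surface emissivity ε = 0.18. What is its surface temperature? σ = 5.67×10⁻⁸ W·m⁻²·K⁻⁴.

Steady state: internal power = radiated power, P = εσA T⁴.
Radiating area A = 6L² = 0.8801 m².
T⁴ = P/(εσA) = 16.5/(0.18·5.67×10⁻⁸·0.8801) = 1.837×10⁹ K⁴.
T = (1.837×10⁹)^(1/4).

T ≈ 207 K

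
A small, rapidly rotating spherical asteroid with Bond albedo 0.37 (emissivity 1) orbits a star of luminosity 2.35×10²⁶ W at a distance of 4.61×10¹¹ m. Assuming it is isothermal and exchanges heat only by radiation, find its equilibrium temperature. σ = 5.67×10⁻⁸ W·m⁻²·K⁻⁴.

T ≈ 125 K

First find the stellar flux at distance d: S = L/(4πd²) = 2.35×10²⁶/(4π·(4.61×10¹¹)²) = 87.99 W/m².
For an isothermal sphere, absorbed (1−a)S·πr² = emitted σ·4πr²·T⁴, so T⁴ = (1−a)S/(4σ).
T⁴ = 0.630·87.99/(4·5.67×10⁻⁸) = 2.444×10⁸ K⁴.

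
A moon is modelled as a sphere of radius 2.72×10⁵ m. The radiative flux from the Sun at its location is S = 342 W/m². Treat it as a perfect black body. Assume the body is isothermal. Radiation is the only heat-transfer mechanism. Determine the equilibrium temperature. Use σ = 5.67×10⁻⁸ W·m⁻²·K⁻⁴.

At equilibrium, absorbed power = emitted power.
Absorbing cross-section = πr² = 2.324×10¹¹ m²; emitting surface = 4πr² = 9.297×10¹¹ m² (ratio 4).
S·A_cross = εσ·A_surf·T⁴  ⇒  T⁴ = S/(4σ).
T⁴ = 1.00·342/(4·5.67×10⁻⁸) = 1.508×10⁹ K⁴.
T = (1.508×10⁹)^(1/4).

T ≈ 197 K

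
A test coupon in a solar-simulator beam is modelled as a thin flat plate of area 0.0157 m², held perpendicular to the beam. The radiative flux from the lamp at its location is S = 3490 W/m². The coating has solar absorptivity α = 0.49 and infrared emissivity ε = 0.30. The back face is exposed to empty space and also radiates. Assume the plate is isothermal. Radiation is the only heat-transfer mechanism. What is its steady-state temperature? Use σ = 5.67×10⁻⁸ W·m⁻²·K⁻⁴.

T ≈ 474 K

At equilibrium, absorbed power = emitted power.
Absorbing cross-section = A = 0.01570 m²; emitting surface = 2A = 0.03140 m² (ratio 2).
αS·A_cross = εσ·A_surf·T⁴  ⇒  T⁴ = αS/(ε·2σ).
T⁴ = 0.490·3490/(0.30·2·5.67×10⁻⁸) = 5.027×10¹⁰ K⁴.
T = (5.027×10¹⁰)^(1/4).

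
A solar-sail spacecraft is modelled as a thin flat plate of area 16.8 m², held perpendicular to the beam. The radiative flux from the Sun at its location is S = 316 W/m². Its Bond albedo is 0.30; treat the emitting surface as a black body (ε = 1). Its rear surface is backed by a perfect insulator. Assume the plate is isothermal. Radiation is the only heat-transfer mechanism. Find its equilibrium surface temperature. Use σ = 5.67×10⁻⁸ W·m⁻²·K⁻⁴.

T ≈ 250 K

At equilibrium, absorbed power = emitted power.
Absorbing cross-section = A = 16.80 m²; emitting surface = A = 16.80 m² (ratio 1).
(1−a)S·A_cross = εσ·A_surf·T⁴  ⇒  T⁴ = (1−a)S/(1σ).
T⁴ = 0.700·316/(1·5.67×10⁻⁸) = 3.901×10⁹ K⁴.
T = (3.901×10⁹)^(1/4).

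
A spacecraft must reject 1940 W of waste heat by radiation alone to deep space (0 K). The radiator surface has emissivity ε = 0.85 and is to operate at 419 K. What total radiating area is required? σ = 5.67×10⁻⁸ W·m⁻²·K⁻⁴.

A ≈ 1.31 m²

P = εσA T⁴ ⇒ A = P/(εσT⁴).
T⁴ = 3.082×10¹⁰ K⁴.
A = 1940/(0.85 × 5.67×10⁻⁸ × 3.082×10¹⁰).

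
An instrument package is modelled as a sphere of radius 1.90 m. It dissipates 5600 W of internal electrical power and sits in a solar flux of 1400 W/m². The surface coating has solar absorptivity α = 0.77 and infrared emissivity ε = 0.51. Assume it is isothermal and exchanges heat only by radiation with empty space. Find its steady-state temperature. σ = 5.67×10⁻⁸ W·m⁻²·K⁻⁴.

At steady state, absorbed solar power + internal power = radiated power.
Absorbed: α·S·A_cross = 0.77·1400·11.34 = 12230 W (cross-section πr²).
Total input = 12230 + 5600 = 17830 W.
Radiated: εσ·A_surf·T⁴ with A_surf = 4πr² = 45.36 m².
T⁴ = 17830/(0.51·5.67×10⁻⁸·45.36) = 1.359×10¹⁰ K⁴.

T ≈ 341 K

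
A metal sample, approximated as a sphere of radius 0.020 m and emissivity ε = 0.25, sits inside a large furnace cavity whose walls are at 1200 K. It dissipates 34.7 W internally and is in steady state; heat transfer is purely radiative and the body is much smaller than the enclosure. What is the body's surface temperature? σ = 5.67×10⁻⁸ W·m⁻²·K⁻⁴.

For a small grey body in a large enclosure, net radiated power = εσA(T⁴ − T_w⁴).
Steady state: P = εσA(T⁴ − T_w⁴) with A = 4πr² = 0.005027 m².
T⁴ = P/(εσA) + T_w⁴ = 34.7/(0.25·5.67×10⁻⁸·0.005027) + (1200)⁴
    = 4.870×10¹¹ + 2.074×10¹² = 2.561×10¹² K⁴.

T ≈ 1260 K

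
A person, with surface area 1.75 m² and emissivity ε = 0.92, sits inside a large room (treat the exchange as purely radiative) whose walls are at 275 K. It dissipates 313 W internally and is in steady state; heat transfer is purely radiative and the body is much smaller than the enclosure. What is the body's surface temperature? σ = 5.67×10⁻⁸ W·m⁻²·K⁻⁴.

For a small grey body in a large enclosure, net radiated power = εσA(T⁴ − T_w⁴).
Steady state: P = εσA(T⁴ − T_w⁴) with A = 1.75 m².
T⁴ = P/(εσA) + T_w⁴ = 313/(0.92·5.67×10⁻⁸·1.750) + (275)⁴
    = 3.429×10⁹ + 5.719×10⁹ = 9.148×10⁹ K⁴.

T ≈ 309 K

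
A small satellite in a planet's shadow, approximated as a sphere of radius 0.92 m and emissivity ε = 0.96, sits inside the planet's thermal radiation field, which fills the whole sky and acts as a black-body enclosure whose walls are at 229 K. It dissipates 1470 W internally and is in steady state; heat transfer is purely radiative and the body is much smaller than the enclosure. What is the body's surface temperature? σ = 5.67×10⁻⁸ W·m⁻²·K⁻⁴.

For a small grey body in a large enclosure, net radiated power = εσA(T⁴ − T_w⁴).
Steady state: P = εσA(T⁴ − T_w⁴) with A = 4πr² = 10.64 m².
T⁴ = P/(εσA) + T_w⁴ = 1470/(0.96·5.67×10⁻⁸·10.64) + (229)⁴
    = 2.539×10⁹ + 2.750×10⁹ = 5.289×10⁹ K⁴.

T ≈ 270 K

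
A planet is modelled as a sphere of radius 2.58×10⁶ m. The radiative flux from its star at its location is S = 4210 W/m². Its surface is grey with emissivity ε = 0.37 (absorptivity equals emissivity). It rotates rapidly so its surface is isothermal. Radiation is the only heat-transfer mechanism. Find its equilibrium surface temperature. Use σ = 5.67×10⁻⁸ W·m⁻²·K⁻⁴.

T ≈ 369 K

At equilibrium, absorbed power = emitted power.
Absorbing cross-section = πr² = 2.091×10¹³ m²; emitting surface = 4πr² = 8.365×10¹³ m² (ratio 4).
εS·A_cross = εσ·A_surf·T⁴  ⇒  T⁴ = S/(4σ)   (ε cancels).
T⁴ = 4210/(4·5.67×10⁻⁸) = 1.856×10¹⁰ K⁴.
T = (1.856×10¹⁰)^(1/4).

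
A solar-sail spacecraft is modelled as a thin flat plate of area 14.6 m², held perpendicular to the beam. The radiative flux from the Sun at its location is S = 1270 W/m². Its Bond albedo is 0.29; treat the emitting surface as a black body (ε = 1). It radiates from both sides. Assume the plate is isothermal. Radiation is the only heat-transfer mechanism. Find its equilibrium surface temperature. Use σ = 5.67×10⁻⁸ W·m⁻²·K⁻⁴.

At equilibrium, absorbed power = emitted power.
Absorbing cross-section = A = 14.60 m²; emitting surface = 2A = 29.20 m² (ratio 2).
(1−a)S·A_cross = εσ·A_surf·T⁴  ⇒  T⁴ = (1−a)S/(2σ).
T⁴ = 0.710·1270/(2·5.67×10⁻⁸) = 7.951×10⁹ K⁴.
T = (7.951×10⁹)^(1/4).

T ≈ 299 K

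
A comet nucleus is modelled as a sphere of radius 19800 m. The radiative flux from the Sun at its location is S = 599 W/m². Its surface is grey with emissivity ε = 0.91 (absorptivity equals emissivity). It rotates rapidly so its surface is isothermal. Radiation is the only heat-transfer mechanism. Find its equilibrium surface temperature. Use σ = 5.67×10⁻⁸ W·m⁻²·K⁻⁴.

T ≈ 227 K

At equilibrium, absorbed power = emitted power.
Absorbing cross-section = πr² = 1.232×10⁹ m²; emitting surface = 4πr² = 4.927×10⁹ m² (ratio 4).
εS·A_cross = εσ·A_surf·T⁴  ⇒  T⁴ = S/(4σ)   (ε cancels).
T⁴ = 599/(4·5.67×10⁻⁸) = 2.641×10⁹ K⁴.
T = (2.641×10⁹)^(1/4).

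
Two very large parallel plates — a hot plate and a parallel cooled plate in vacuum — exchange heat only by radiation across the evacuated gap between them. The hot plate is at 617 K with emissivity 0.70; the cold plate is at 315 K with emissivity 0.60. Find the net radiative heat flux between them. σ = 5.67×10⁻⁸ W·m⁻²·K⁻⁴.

For two infinite grey parallel plates, q = σ(T₁⁴ − T₂⁴)/(1/ε₁ + 1/ε₂ − 1).
T₁⁴ − T₂⁴ = 1.449×10¹¹ − 9.846×10⁹ = 1.351×10¹¹ K⁴.
1/ε₁ + 1/ε₂ − 1 = 1.429 + 1.667 − 1 = 2.095.
q = 5.67×10⁻⁸ × 1.351×10¹¹ / 2.095.

q ≈ 3660 W/m²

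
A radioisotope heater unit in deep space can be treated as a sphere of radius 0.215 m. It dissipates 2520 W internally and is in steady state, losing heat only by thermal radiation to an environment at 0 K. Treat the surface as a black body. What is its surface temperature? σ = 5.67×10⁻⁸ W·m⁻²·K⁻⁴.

T ≈ 526 K

Steady state: internal power = radiated power, P = εσA T⁴.
Radiating area A = 4πr² = 0.5809 m².
T⁴ = P/(εσA) = 2520/(1.0·5.67×10⁻⁸·0.5809) = 7.651×10¹⁰ K⁴.
T = (7.651×10¹⁰)^(1/4).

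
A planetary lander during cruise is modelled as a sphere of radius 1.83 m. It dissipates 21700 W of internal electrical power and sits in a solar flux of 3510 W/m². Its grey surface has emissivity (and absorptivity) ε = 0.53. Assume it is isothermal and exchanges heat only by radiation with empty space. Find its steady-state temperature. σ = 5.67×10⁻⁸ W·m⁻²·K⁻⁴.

T ≈ 425 K

At steady state, absorbed solar power + internal power = radiated power.
Absorbed: α·S·A_cross = 0.53·3510·10.52 = 19570 W (cross-section πr²).
Total input = 19570 + 21700 = 41270 W.
Radiated: εσ·A_surf·T⁴ with A_surf = 4πr² = 42.08 m².
T⁴ = 41270/(0.53·5.67×10⁻⁸·42.08) = 3.264×10¹⁰ K⁴.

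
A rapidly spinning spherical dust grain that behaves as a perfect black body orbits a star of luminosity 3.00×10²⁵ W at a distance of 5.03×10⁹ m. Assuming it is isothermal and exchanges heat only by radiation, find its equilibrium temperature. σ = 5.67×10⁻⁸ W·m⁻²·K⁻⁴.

First find the stellar flux at distance d: S = L/(4πd²) = 3.00×10²⁵/(4π·(5.03×10⁹)²) = 94360 W/m².
For an isothermal sphere, absorbed (1−a)S·πr² = emitted σ·4πr²·T⁴, so T⁴ = (1−a)S/(4σ).
T⁴ = 1.00·94360/(4·5.67×10⁻⁸) = 4.160×10¹¹ K⁴.

T ≈ 803 K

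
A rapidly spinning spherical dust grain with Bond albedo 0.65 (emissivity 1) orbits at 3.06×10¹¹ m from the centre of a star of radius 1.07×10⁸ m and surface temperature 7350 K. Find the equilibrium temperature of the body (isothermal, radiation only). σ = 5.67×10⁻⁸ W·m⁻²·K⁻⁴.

T ≈ 74.8 K

The star's surface emits σT_*⁴; at distance d the flux is S = σT_*⁴(R_*/d)².
S = 5.67×10⁻⁸·(7350)⁴·(1.07×10⁸/3.06×10¹¹)² = 20.23 W/m².
For an isothermal sphere T⁴ = (1−a)S/(4σ) = 3.122×10⁷ K⁴.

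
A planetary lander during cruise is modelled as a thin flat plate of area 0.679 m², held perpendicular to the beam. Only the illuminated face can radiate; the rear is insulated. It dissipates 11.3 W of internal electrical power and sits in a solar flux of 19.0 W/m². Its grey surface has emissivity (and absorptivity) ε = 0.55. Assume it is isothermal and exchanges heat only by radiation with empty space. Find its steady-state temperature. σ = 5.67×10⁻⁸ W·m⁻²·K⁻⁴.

At steady state, absorbed solar power + internal power = radiated power.
Absorbed: α·S·A_cross = 0.55·19.0·0.6790 = 7.096 W (cross-section A).
Total input = 7.096 + 11.3 = 18.40 W.
Radiated: εσ·A_surf·T⁴ with A_surf = A = 0.6790 m².
T⁴ = 18.40/(0.55·5.67×10⁻⁸·0.6790) = 8.688×10⁸ K⁴.

T ≈ 172 K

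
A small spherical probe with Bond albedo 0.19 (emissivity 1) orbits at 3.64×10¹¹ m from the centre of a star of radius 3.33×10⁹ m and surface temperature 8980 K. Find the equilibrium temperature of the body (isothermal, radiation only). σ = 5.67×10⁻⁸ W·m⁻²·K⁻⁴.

T ≈ 576 K

The star's surface emits σT_*⁴; at distance d the flux is S = σT_*⁴(R_*/d)².
S = 5.67×10⁻⁸·(8980)⁴·(3.33×10⁹/3.64×10¹¹)² = 30860 W/m².
For an isothermal sphere T⁴ = (1−a)S/(4σ) = 1.102×10¹¹ K⁴.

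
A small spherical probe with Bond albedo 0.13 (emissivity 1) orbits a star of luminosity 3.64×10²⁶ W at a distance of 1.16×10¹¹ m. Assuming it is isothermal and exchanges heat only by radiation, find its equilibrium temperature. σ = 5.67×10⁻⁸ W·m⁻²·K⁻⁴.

T ≈ 301 K

First find the stellar flux at distance d: S = L/(4πd²) = 3.64×10²⁶/(4π·(1.16×10¹¹)²) = 2153 W/m².
For an isothermal sphere, absorbed (1−a)S·πr² = emitted σ·4πr²·T⁴, so T⁴ = (1−a)S/(4σ).
T⁴ = 0.870·2153/(4·5.67×10⁻⁸) = 8.258×10⁹ K⁴.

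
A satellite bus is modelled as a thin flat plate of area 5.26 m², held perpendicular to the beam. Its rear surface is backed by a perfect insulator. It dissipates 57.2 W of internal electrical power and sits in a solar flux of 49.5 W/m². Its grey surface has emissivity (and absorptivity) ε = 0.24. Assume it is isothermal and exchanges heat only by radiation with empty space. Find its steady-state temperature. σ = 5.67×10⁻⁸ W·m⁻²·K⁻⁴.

T ≈ 202 K

At steady state, absorbed solar power + internal power = radiated power.
Absorbed: α·S·A_cross = 0.24·49.5·5.260 = 62.49 W (cross-section A).
Total input = 62.49 + 57.2 = 119.7 W.
Radiated: εσ·A_surf·T⁴ with A_surf = A = 5.260 m².
T⁴ = 119.7/(0.24·5.67×10⁻⁸·5.260) = 1.672×10⁹ K⁴.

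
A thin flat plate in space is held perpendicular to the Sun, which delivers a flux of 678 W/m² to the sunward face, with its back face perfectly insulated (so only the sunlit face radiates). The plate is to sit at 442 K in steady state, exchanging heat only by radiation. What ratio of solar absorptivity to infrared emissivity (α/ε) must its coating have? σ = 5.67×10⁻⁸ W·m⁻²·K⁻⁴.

Balance: αS·A = εσ·1A·T⁴ ⇒ α/ε = σT⁴/S.
α/ε = 5.67×10⁻⁸·(442)⁴/678 = 5.67×10⁻⁸·3.817×10¹⁰/678.

α/ε ≈ 3.19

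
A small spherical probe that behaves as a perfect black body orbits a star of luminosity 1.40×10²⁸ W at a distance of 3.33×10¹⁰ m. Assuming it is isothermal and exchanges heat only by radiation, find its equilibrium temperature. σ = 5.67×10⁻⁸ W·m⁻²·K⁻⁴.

First find the stellar flux at distance d: S = L/(4πd²) = 1.40×10²⁸/(4π·(3.33×10¹⁰)²) = 1.005×10⁶ W/m².
For an isothermal sphere, absorbed (1−a)S·πr² = emitted σ·4πr²·T⁴, so T⁴ = (1−a)S/(4σ).
T⁴ = 1.00·1.005×10⁶/(4·5.67×10⁻⁸) = 4.430×10¹² K⁴.

T ≈ 1450 K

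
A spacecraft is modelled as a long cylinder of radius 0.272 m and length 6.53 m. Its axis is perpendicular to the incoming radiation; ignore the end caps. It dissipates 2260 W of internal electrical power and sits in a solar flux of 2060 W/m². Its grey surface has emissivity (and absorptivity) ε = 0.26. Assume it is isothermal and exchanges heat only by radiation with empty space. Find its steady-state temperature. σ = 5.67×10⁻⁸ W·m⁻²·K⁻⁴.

T ≈ 399 K

At steady state, absorbed solar power + internal power = radiated power.
Absorbed: α·S·A_cross = 0.26·2060·3.552 = 1903 W (cross-section 2rL).
Total input = 1903 + 2260 = 4163 W.
Radiated: εσ·A_surf·T⁴ with A_surf = 2πrL = 11.16 m².
T⁴ = 4163/(0.26·5.67×10⁻⁸·11.16) = 2.530×10¹⁰ K⁴.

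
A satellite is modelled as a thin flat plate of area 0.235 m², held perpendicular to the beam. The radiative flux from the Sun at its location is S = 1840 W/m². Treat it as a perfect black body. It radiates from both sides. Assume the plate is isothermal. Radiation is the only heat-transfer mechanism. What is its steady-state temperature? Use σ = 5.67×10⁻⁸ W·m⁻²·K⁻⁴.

At equilibrium, absorbed power = emitted power.
Absorbing cross-section = A = 0.2350 m²; emitting surface = 2A = 0.4700 m² (ratio 2).
S·A_cross = εσ·A_surf·T⁴  ⇒  T⁴ = S/(2σ).
T⁴ = 1.00·1840/(2·5.67×10⁻⁸) = 1.623×10¹⁰ K⁴.
T = (1.623×10¹⁰)^(1/4).

T ≈ 357 K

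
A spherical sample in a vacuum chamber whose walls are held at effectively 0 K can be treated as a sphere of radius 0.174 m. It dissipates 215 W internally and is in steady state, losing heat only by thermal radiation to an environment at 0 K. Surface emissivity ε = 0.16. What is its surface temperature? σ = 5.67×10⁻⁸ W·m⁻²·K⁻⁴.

T ≈ 500 K

Steady state: internal power = radiated power, P = εσA T⁴.
Radiating area A = 4πr² = 0.3805 m².
T⁴ = P/(εσA) = 215/(0.16·5.67×10⁻⁸·0.3805) = 6.229×10¹⁰ K⁴.
T = (6.229×10¹⁰)^(1/4).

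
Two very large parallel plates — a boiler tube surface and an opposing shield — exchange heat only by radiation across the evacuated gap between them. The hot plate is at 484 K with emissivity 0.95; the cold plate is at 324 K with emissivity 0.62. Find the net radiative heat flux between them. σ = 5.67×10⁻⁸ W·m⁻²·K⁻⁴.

For two infinite grey parallel plates, q = σ(T₁⁴ − T₂⁴)/(1/ε₁ + 1/ε₂ − 1).
T₁⁴ − T₂⁴ = 5.488×10¹⁰ − 1.102×10¹⁰ = 4.386×10¹⁰ K⁴.
1/ε₁ + 1/ε₂ − 1 = 1.053 + 1.613 − 1 = 1.666.
q = 5.67×10⁻⁸ × 4.386×10¹⁰ / 1.666.

q ≈ 1490 W/m²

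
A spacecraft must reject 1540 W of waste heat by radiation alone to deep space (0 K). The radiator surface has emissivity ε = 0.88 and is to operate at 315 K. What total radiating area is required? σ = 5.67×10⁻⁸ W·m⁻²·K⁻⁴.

P = εσA T⁴ ⇒ A = P/(εσT⁴).
T⁴ = 9.846×10⁹ K⁴.
A = 1540/(0.88 × 5.67×10⁻⁸ × 9.846×10⁹).

A ≈ 3.13 m²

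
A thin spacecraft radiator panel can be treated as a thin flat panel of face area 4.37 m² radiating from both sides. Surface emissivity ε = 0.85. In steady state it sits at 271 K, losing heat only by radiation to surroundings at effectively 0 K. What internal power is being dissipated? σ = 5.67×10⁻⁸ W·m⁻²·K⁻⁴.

P ≈ 2270 W

Steady state: P = εσA T⁴.
A = 2·4.37 = 8.740 m²; T⁴ = (271)⁴ = 5.394×10⁹ K⁴.
P = 0.85 × 5.67×10⁻⁸ × 8.740 × 5.394×10⁹.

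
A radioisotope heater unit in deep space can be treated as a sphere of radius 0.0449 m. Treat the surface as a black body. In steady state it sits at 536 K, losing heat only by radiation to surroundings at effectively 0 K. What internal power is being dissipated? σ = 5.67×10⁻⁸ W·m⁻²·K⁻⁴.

P ≈ 119 W

Steady state: P = εσA T⁴.
A = 4πr² = 0.02533 m²; T⁴ = (536)⁴ = 8.254×10¹⁰ K⁴.
P = 1.0 × 5.67×10⁻⁸ × 0.02533 × 8.254×10¹⁰.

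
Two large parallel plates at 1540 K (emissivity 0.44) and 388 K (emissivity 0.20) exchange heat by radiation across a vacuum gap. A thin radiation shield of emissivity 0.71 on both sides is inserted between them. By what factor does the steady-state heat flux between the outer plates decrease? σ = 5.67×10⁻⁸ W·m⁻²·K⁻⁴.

Without shield: q₀ = σΔ(T⁴)/(1/ε₁+1/ε₂−1) with denominator 6.273.
With shield the two gaps are in series; the resistances add: (1/ε₁+1/ε_s−1)+(1/ε_s+1/ε₂−1) = 2.681+5.408 = 8.090.
Heat-flux ratio q₀/q = 8.090/6.273.

factor ≈ 1.29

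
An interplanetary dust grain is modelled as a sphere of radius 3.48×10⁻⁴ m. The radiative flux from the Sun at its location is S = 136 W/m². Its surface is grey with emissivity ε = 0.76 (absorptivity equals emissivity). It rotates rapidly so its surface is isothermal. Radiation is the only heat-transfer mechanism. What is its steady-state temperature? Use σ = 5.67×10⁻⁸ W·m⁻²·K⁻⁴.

T ≈ 156 K

At equilibrium, absorbed power = emitted power.
Absorbing cross-section = πr² = 3.805×10⁻⁷ m²; emitting surface = 4πr² = 1.522×10⁻⁶ m² (ratio 4).
εS·A_cross = εσ·A_surf·T⁴  ⇒  T⁴ = S/(4σ)   (ε cancels).
T⁴ = 136/(4·5.67×10⁻⁸) = 5.996×10⁸ K⁴.
T = (5.996×10⁸)^(1/4).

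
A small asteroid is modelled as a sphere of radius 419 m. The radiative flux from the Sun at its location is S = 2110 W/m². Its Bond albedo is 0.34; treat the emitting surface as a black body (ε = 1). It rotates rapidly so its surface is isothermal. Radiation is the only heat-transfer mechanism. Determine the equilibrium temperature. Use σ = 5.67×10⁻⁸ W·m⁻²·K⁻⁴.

At equilibrium, absorbed power = emitted power.
Absorbing cross-section = πr² = 5.515×10⁵ m²; emitting surface = 4πr² = 2.206×10⁶ m² (ratio 4).
(1−a)S·A_cross = εσ·A_surf·T⁴  ⇒  T⁴ = (1−a)S/(4σ).
T⁴ = 0.660·2110/(4·5.67×10⁻⁸) = 6.140×10⁹ K⁴.
T = (6.140×10⁹)^(1/4).

T ≈ 280 K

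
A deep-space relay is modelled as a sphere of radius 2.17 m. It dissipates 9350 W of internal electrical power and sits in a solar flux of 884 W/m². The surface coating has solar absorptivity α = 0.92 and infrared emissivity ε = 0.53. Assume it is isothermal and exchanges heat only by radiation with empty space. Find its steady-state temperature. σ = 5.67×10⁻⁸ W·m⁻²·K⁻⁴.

T ≈ 331 K

At steady state, absorbed solar power + internal power = radiated power.
Absorbed: α·S·A_cross = 0.92·884·14.79 = 12030 W (cross-section πr²).
Total input = 12030 + 9350 = 21380 W.
Radiated: εσ·A_surf·T⁴ with A_surf = 4πr² = 59.17 m².
T⁴ = 21380/(0.53·5.67×10⁻⁸·59.17) = 1.202×10¹⁰ K⁴.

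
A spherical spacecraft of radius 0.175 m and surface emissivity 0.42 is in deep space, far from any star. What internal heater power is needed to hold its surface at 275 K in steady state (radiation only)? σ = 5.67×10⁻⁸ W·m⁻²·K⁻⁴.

P ≈ 52.4 W

P = εσ·4πr²·T⁴.
4πr² = 0.3848 m²; T⁴ = 5.719×10⁹ K⁴.
P = 0.42·5.67×10⁻⁸·0.3848·5.719×10⁹.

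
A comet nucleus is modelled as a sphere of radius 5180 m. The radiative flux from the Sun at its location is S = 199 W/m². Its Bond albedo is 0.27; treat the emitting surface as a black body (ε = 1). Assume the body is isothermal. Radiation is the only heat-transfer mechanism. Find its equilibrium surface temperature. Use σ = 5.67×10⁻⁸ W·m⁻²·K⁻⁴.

T ≈ 159 K

At equilibrium, absorbed power = emitted power.
Absorbing cross-section = πr² = 8.430×10⁷ m²; emitting surface = 4πr² = 3.372×10⁸ m² (ratio 4).
(1−a)S·A_cross = εσ·A_surf·T⁴  ⇒  T⁴ = (1−a)S/(4σ).
T⁴ = 0.730·199/(4·5.67×10⁻⁸) = 6.405×10⁸ K⁴.
T = (6.405×10⁸)^(1/4).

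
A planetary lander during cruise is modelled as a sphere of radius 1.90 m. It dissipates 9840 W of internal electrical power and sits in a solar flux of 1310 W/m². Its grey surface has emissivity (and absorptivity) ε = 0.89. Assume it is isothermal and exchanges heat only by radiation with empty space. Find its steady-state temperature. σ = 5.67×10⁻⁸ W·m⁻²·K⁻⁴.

At steady state, absorbed solar power + internal power = radiated power.
Absorbed: α·S·A_cross = 0.89·1310·11.34 = 13220 W (cross-section πr²).
Total input = 13220 + 9840 = 23060 W.
Radiated: εσ·A_surf·T⁴ with A_surf = 4πr² = 45.36 m².
T⁴ = 23060/(0.89·5.67×10⁻⁸·45.36) = 1.007×10¹⁰ K⁴.

T ≈ 317 K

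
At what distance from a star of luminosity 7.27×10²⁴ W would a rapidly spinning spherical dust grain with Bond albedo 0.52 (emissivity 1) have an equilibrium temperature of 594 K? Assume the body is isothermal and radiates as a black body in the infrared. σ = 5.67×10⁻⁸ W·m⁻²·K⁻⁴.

d ≈ 3.14×10⁹ m

For an isothermal black-emitting sphere, (1−a)S·πr² = σ·4πr²·T⁴ ⇒ S = 4σT⁴/(1−a).
S = 4·5.67×10⁻⁸·(594)⁴/0.480 = 58820 W/m².
Flux falls as S = L/(4πd²), so d = √(L/(4πS)) = √(7.27×10²⁴/(4π·58820)).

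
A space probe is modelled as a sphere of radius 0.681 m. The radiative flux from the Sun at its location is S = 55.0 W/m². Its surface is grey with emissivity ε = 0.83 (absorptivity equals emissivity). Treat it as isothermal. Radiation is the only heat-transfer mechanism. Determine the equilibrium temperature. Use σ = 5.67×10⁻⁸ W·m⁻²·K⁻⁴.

At equilibrium, absorbed power = emitted power.
Absorbing cross-section = πr² = 1.457 m²; emitting surface = 4πr² = 5.828 m² (ratio 4).
εS·A_cross = εσ·A_surf·T⁴  ⇒  T⁴ = S/(4σ)   (ε cancels).
T⁴ = 55.0/(4·5.67×10⁻⁸) = 2.425×10⁸ K⁴.
T = (2.425×10⁸)^(1/4).

T ≈ 125 K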